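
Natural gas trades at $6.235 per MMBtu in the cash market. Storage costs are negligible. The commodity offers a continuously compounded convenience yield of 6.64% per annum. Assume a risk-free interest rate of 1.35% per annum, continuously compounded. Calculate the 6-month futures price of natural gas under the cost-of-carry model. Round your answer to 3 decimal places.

Net carry = r + u − y = 0.0135 + 0.0000 − 0.0664 = -0.0529
F = S·e^((r+u−y)T) = 6.235 · e^(-0.0529 × 6/12) = 6.235 · e^-0.026450
= 6.235 × 0.973897 = $6.072 per MMBtu

$6.072 per MMBtu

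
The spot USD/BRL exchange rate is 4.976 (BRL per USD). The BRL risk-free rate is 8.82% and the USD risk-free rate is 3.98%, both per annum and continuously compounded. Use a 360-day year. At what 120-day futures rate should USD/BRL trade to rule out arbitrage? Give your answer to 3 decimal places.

5.057

F = S·e^((r_BRL − r_USD)T) = 4.976 · e^((0.0882 − 0.0398) × 120/360)
= 4.976 · e^0.016133 = 4.976 × 1.016264
F = 5.057 BRL per USD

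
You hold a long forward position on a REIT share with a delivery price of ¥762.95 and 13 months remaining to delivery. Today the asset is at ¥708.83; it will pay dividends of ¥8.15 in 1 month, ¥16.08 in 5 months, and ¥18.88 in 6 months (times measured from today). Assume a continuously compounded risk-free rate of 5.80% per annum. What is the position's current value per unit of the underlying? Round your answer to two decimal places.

-¥49.80

PV(remaining dividends) I = 8.15·e^(−0.0580·1/12) + 16.08·e^(−0.0580·5/12) + 18.88·e^(−0.0580·6/12) = 42.1471
Current forward F = (S − I)·e^(rT) = (708.83 − 42.1471)·e^(0.0580·13/12) = 666.6829 × 1.064849 = 709.9166
Value (long) = (F − K)·e^(−rT) = (709.9166 − 762.95) × 0.939100 = -49.8037
Value = -¥49.80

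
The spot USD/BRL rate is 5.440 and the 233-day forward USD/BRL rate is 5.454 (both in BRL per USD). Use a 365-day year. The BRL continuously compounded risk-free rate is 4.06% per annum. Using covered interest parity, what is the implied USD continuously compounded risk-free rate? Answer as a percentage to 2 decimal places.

3.66%

F = S·e^((r_BRL − r_USD)T) ⇒ r_USD = r_BRL − ln(F/S)/T
ln(5.454/5.440) = 0.002570; /(233/365) = 0.004026
r_USD = 0.0406 − 0.004026 = 0.036574
r_USD = 3.66%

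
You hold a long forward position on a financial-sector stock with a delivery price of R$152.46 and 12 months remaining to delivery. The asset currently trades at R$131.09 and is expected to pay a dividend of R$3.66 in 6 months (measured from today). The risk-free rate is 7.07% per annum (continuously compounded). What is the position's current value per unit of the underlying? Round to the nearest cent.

PV(remaining dividends) I = 3.66·e^(−0.0707·6/12) = 3.5329
Current forward F = (S − I)·e^(rT) = (131.09 − 3.5329)·e^(0.0707·12/12) = 127.5571 × 1.073259 = 136.9018
Value (long) = (F − K)·e^(−rT) = (136.9018 − 152.46) × 0.931741 = -14.4962
Value = -R$14.50

-R$14.50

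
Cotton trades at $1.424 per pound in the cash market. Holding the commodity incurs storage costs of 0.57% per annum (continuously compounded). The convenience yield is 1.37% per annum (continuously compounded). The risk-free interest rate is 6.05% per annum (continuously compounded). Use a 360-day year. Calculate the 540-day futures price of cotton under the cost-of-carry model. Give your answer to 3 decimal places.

$1.541 per pound

Net carry = r + u − y = 0.0605 + 0.0057 − 0.0137 = 0.0525
F = S·e^((r+u−y)T) = 1.424 · e^(0.0525 × 540/360) = 1.424 · e^0.078750
= 1.424 × 1.081934 = $1.541 per pound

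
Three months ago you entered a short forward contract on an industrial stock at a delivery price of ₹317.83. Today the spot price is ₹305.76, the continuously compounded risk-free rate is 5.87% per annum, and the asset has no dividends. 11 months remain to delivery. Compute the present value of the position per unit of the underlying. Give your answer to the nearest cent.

Current fair forward for the remaining 11 months: F = S·e^(r·T), r = 0.0587
F = 305.76 · e^(0.0587 × 11/12) = 305.76 × 1.055282 = 322.6630
Value of long forward = (F − K)·e^(−rT) = (322.6630 − 317.83) · e^(−0.0587·11/12)
= 4.8330 × 0.947614 = 4.58
Short position value = −(long value) = -₹4.58

-₹4.58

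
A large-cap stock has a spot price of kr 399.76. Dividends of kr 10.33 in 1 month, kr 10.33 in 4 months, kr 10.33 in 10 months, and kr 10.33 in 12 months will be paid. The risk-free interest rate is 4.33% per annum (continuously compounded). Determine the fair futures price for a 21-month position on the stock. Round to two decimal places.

PV(dividends) I = 10.33·e^(−0.0433·1/12) + 10.33·e^(−0.0433·4/12) + 10.33·e^(−0.0433·10/12) + 10.33·e^(−0.0433·12/12)
I = 10.2928 + 10.1820 + 9.9639 + 9.8923 = 40.3310
F = (S − I)·e^(rT) = (399.76 − 40.3310) · e^(0.0433·21/12)
= 359.4290 · e^0.075775 = 359.4290 × 1.078720 = kr 387.72

kr 387.72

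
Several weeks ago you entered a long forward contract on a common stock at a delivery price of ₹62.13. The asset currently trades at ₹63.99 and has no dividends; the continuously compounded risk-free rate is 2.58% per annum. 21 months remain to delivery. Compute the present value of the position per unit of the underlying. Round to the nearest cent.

Current fair forward for the remaining 21 months: F = S·e^(r·T), r = 0.0258
F = 63.99 · e^(0.0258 × 21/12) = 63.99 × 1.046185 = 66.9454
Value of long forward = (F − K)·e^(−rT) = (66.9454 − 62.13) · e^(−0.0258·21/12)
= 4.8154 × 0.955854 = 4.60

₹4.60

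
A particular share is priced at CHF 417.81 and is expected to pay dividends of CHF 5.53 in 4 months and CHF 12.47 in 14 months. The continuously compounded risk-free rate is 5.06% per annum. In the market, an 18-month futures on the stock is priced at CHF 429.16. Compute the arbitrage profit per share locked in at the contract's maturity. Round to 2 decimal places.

PV(dividends) I = 5.53·e^(−0.0506·4/12) + 12.47·e^(−0.0506·14/12) = 17.1927
Fair futures F* = (S − I)·e^(rT) = (417.81 − 17.1927)·e^0.075900 = 400.6173 × 1.078855 = 432.2080
Market CHF 429.16 < fair 432.2080: forward underpriced → reverse cash-and-carry (short the stock, invest proceeds at r, pay the dividends, go long the forward).
Profit at T = |F_mkt − F*| = |429.16 − 432.2080| = CHF 3.05 per share

CHF 3.05 per share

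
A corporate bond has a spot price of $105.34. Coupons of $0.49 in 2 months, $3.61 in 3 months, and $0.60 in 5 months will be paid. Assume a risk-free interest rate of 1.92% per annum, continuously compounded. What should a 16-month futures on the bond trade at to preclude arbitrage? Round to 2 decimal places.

PV(coupons) I = 0.49·e^(−0.0192·2/12) + 3.61·e^(−0.0192·3/12) + 0.60·e^(−0.0192·5/12)
I = 0.4884 + 3.5927 + 0.5952 = 4.6763
F = (S − I)·e^(rT) = (105.34 − 4.6763) · e^(0.0192·16/12)
= 100.6637 · e^0.025600 = 100.6637 × 1.025930 = $103.27

$103.27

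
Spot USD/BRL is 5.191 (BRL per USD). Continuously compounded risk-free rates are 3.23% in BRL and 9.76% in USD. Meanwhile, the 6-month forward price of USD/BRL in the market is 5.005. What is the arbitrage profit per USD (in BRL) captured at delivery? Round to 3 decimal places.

Fair forward: F* = S·e^(carry·T), with carry = (r_BRL − r_USD) = 0.0323 − 0.0976 = -0.0653
F* = 5.191 · e^(-0.0653 × 6/12) = 5.191 · e^-0.032650 = 5.191 × 0.967877 = 5.0242
Market 5.005 < fair 5.0242: forward underpriced → reverse cash-and-carry (short spot, go long the forward).
At maturity, profit = |F_mkt − F*| = |5.005 − 5.0242| = 0.019 per USD (in BRL)

0.019 per USD (in BRL)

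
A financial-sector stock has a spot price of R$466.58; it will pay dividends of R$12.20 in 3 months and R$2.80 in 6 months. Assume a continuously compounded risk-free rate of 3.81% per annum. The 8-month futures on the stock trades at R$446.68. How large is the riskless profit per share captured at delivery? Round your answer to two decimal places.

PV(dividends) I = 12.20·e^(−0.0381·3/12) + 2.80·e^(−0.0381·6/12) = 14.8315
Fair futures F* = (S − I)·e^(rT) = (466.58 − 14.8315)·e^0.025400 = 451.7485 × 1.025725 = 463.3697
Market R$446.68 < fair 463.3697: forward underpriced → reverse cash-and-carry (short the stock, invest proceeds at r, pay the dividends, go long the forward).
Profit at T = |F_mkt − F*| = |446.68 − 463.3697| = R$16.69 per share

R$16.69 per share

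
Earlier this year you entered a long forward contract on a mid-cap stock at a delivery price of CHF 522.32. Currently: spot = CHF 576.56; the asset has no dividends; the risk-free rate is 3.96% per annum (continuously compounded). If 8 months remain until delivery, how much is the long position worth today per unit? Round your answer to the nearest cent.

CHF 67.85

Current fair forward for the remaining 8 months: F = S·e^(r·T), r = 0.0396
F = 576.56 · e^(0.0396 × 8/12) = 576.56 × 1.026752 = 591.9841
Value of long forward = (F − K)·e^(−rT) = (591.9841 − 522.32) · e^(−0.0396·8/12)
= 69.6641 × 0.973945 = 67.85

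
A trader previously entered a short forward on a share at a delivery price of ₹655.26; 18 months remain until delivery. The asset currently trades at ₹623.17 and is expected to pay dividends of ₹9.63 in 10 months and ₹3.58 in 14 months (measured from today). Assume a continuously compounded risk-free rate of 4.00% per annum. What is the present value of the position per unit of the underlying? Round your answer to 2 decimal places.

PV(remaining dividends) I = 9.63·e^(−0.0400·10/12) + 3.58·e^(−0.0400·14/12) = 12.7311
Current forward F = (S − I)·e^(rT) = (623.17 − 12.7311)·e^(0.0400·18/12) = 610.4389 × 1.061837 = 648.1866
Value (long) = (F − K)·e^(−rT) = (648.1866 − 655.26) × 0.941765 = -6.6615
Short position value = −(long value) = ₹6.66

₹6.66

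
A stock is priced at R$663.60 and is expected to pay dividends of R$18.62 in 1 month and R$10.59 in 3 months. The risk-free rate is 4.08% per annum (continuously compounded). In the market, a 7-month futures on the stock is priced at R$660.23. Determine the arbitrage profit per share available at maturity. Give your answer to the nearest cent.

PV(dividends) I = 18.62·e^(−0.0408·1/12) + 10.59·e^(−0.0408·3/12) = 29.0393
Fair futures F* = (S − I)·e^(rT) = (663.60 − 29.0393)·e^0.023800 = 634.5607 × 1.024085 = 649.8441
Market R$660.23 > fair 649.8441: forward overpriced → cash-and-carry (borrow at r, buy the stock and collect the dividends, short the forward).
Profit at T = |F_mkt − F*| = |660.23 − 649.8441| = R$10.39 per share

R$10.39 per share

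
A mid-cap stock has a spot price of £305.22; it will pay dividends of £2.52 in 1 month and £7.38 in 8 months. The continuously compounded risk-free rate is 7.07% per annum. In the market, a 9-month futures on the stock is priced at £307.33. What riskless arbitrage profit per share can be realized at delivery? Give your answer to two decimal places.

£4.45 per share

PV(dividends) I = 2.52·e^(−0.0707·1/12) + 7.38·e^(−0.0707·8/12) = 9.5454
Fair futures F* = (S − I)·e^(rT) = (305.22 − 9.5454)·e^0.053025 = 295.6746 × 1.054456 = 311.7759
Market £307.33 < fair 311.7759: forward underpriced → reverse cash-and-carry (short the stock, invest proceeds at r, pay the dividends, go long the forward).
Profit at T = |F_mkt − F*| = |307.33 − 311.7759| = £4.45 per share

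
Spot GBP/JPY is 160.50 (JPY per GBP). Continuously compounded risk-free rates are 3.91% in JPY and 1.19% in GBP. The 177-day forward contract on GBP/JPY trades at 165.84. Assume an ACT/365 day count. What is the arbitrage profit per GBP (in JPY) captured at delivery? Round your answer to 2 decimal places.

3.21 per GBP (in JPY)

Fair forward: F* = S·e^(carry·T), with carry = (r_JPY − r_GBP) = 0.0391 − 0.0119 = 0.0272
F* = 160.50 · e^(0.0272 × 177/365) = 160.50 · e^0.013190 = 160.50 × 1.013277 = 162.6310
Market 165.84 > fair 162.6310: forward overpriced → cash-and-carry (buy spot, short the forward).
At maturity, profit = |F_mkt − F*| = |165.84 − 162.6310| = 3.21 per GBP (in JPY)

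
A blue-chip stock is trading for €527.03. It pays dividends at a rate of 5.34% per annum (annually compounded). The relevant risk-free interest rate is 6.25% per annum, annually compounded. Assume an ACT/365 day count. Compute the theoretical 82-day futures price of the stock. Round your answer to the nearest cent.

€528.05

F = S · (1+r)^T / (1+q)^T
= 527.03 × 1.013713 / 1.011756 = 527.03 × 1.001934
F = €528.05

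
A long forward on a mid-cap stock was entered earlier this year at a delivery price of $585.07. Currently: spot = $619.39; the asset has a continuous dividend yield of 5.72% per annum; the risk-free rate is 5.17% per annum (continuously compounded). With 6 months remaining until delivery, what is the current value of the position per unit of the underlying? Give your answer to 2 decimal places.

$31.79

Current fair forward for the remaining 6 months: F = S·e^((r − q)·T), (r − q) = 0.0517 − 0.0572 = -0.0055
F = 619.39 · e^(-0.0055 × 6/12) = 619.39 × 0.997254 = 617.6892
Value of long forward = (F − K)·e^(−rT) = (617.6892 − 585.07) · e^(−0.0517·6/12)
= 32.6192 × 0.974481 = 31.79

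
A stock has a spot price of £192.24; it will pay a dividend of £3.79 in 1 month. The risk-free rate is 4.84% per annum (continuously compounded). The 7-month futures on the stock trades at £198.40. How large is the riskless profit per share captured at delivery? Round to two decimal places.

PV(dividends) I = 3.79·e^(−0.0484·1/12) = 3.7747
Fair futures F* = (S − I)·e^(rT) = (192.24 − 3.7747)·e^0.028233 = 188.4653 × 1.028635 = 193.8620
Market £198.40 > fair 193.8620: forward overpriced → cash-and-carry (borrow at r, buy the stock and collect the dividends, short the forward).
Profit at T = |F_mkt − F*| = |198.40 − 193.8620| = £4.54 per share

£4.54 per share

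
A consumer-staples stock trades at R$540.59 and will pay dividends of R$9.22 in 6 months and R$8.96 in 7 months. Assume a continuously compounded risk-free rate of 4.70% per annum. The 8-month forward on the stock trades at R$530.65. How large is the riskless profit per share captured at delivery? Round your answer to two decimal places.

PV(dividends) I = 9.22·e^(−0.0470·6/12) + 8.96·e^(−0.0470·7/12) = 17.7235
Fair forward F* = (S − I)·e^(rT) = (540.59 − 17.7235)·e^0.031333 = 522.8665 × 1.031829 = 539.5088
Market R$530.65 < fair 539.5088: forward underpriced → reverse cash-and-carry (short the stock, invest proceeds at r, pay the dividends, go long the forward).
Profit at T = |F_mkt − F*| = |530.65 − 539.5088| = R$8.86 per share

R$8.86 per share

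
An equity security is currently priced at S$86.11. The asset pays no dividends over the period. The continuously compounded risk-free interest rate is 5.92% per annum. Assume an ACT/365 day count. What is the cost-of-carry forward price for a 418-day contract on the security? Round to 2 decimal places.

F = S·e^(rT) = 86.11 · e^(0.0592 × 418/365)
= 86.11 · e^0.067796 = 86.11 × 1.070147
F = S$92.15

S$92.15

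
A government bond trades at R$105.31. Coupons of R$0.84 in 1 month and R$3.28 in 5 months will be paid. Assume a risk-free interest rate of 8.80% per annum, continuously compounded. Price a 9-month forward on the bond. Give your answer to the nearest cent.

PV(coupons) I = 0.84·e^(−0.0880·1/12) + 3.28·e^(−0.0880·5/12)
I = 0.8339 + 3.1619 = 3.9958
F = (S − I)·e^(rT) = (105.31 − 3.9958) · e^(0.0880·9/12)
= 101.3142 · e^0.066000 = 101.3142 × 1.068227 = R$108.23

R$108.23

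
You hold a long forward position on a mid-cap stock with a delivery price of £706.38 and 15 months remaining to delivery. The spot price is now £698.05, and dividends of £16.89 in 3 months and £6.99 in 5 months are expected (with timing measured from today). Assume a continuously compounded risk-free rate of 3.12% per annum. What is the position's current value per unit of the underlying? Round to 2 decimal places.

PV(remaining dividends) I = 16.89·e^(−0.0312·3/12) + 6.99·e^(−0.0312·5/12) = 23.6585
Current forward F = (S − I)·e^(rT) = (698.05 − 23.6585)·e^(0.0312·15/12) = 674.3915 × 1.039770 = 701.2120
Value (long) = (F − K)·e^(−rT) = (701.2120 − 706.38) × 0.961751 = -4.9703
Value = -£4.97

-£4.97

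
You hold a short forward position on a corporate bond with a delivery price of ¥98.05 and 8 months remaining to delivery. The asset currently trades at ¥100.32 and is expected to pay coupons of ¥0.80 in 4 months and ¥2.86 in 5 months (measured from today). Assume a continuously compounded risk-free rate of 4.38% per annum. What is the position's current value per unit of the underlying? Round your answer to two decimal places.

-¥1.49

PV(remaining coupons) I = 0.80·e^(−0.0438·4/12) + 2.86·e^(−0.0438·5/12) = 3.5967
Current forward F = (S − I)·e^(rT) = (100.32 − 3.5967)·e^(0.0438·8/12) = 96.7233 × 1.029630 = 99.5892
Value (long) = (F − K)·e^(−rT) = (99.5892 − 98.05) × 0.971222 = 1.4949
Short position value = −(long value) = -¥1.49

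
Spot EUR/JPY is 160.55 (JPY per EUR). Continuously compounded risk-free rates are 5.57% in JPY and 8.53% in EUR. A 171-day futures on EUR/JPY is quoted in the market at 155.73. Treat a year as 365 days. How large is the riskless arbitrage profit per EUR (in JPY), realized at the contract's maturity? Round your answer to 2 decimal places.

2.61 per EUR (in JPY)

Fair futures: F* = S·e^(carry·T), with carry = (r_JPY − r_EUR) = 0.0557 − 0.0853 = -0.0296
F* = 160.55 · e^(-0.0296 × 171/365) = 160.55 · e^-0.013867 = 160.55 × 0.986229 = 158.3391
Market 155.73 < fair 158.3391: forward underpriced → reverse cash-and-carry (short spot, go long the forward).
At maturity, profit = |F_mkt − F*| = |155.73 − 158.3391| = 2.61 per EUR (in JPY)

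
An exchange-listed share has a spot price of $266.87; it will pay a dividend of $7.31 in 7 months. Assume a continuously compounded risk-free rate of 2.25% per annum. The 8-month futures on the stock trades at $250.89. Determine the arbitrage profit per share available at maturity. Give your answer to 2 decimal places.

PV(dividends) I = 7.31·e^(−0.0225·7/12) = 7.2147
Fair futures F* = (S − I)·e^(rT) = (266.87 − 7.2147)·e^0.015000 = 259.6553 × 1.015113 = 263.5795
Market $250.89 < fair 263.5795: forward underpriced → reverse cash-and-carry (short the stock, invest proceeds at r, pay the dividends, go long the forward).
Profit at T = |F_mkt − F*| = |250.89 − 263.5795| = $12.69 per share

$12.69 per share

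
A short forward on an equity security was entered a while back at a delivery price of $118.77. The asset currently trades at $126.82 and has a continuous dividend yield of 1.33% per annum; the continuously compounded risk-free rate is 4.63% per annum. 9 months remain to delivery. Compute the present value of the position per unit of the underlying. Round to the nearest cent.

-$10.84

Current fair forward for the remaining 9 months: F = S·e^((r − q)·T), (r − q) = 0.0463 − 0.0133 = 0.0330
F = 126.82 · e^(0.0330 × 9/12) = 126.82 × 1.025059 = 129.9980
Value of long forward = (F − K)·e^(−rT) = (129.9980 − 118.77) · e^(−0.0463·9/12)
= 11.2280 × 0.965871 = 10.84
Short position value = −(long value) = -$10.84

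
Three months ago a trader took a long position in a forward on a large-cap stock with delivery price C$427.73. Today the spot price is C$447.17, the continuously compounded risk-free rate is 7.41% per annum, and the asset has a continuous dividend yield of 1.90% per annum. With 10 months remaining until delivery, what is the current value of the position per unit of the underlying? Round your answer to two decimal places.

Current fair forward for the remaining 10 months: F = S·e^((r − q)·T), (r − q) = 0.0741 − 0.0190 = 0.0551
F = 447.17 · e^(0.0551 × 10/12) = 447.17 × 1.046987 = 468.1812
Value of long forward = (F − K)·e^(−rT) = (468.1812 − 427.73) · e^(−0.0741·10/12)
= 40.4512 × 0.940118 = 38.03

C$38.03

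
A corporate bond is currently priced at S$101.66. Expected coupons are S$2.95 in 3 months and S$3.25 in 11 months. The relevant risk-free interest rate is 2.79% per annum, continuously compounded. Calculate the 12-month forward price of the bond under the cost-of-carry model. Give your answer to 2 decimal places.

S$98.27

PV(coupons) I = 2.95·e^(−0.0279·3/12) + 3.25·e^(−0.0279·11/12)
I = 2.9295 + 3.1679 = 6.0974
F = (S − I)·e^(rT) = (101.66 − 6.0974) · e^(0.0279·12/12)
= 95.5626 · e^0.027900 = 95.5626 × 1.028293 = S$98.27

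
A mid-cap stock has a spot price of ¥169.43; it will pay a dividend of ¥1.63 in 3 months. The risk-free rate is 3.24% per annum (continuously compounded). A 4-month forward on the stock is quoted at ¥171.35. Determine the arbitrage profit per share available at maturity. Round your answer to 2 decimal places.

PV(dividends) I = 1.63·e^(−0.0324·3/12) = 1.6169
Fair forward F* = (S − I)·e^(rT) = (169.43 − 1.6169)·e^0.010800 = 167.8131 × 1.010859 = 169.6354
Market ¥171.35 > fair 169.6354: forward overpriced → cash-and-carry (borrow at r, buy the stock and collect the dividends, short the forward).
Profit at T = |F_mkt − F*| = |171.35 − 169.6354| = ¥1.71 per share

¥1.71 per share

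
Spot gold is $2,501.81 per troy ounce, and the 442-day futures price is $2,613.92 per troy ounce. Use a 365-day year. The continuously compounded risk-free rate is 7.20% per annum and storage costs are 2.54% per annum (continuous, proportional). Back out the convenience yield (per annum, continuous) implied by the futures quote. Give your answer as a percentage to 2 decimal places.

F = S·e^((r+u−y)T) ⇒ (r+u−y) = ln(F/S)/T
ln(2613.92/2501.81) = 0.043837; /T ⇒ 0.036200
y = r + u − ln(F/S)/T = 0.0720 + 0.0254 − 0.036200 = 0.061200
y = 6.12%

6.12%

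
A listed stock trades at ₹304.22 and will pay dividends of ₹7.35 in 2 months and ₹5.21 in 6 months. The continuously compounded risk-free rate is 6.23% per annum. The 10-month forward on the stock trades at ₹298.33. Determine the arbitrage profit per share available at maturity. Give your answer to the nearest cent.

PV(dividends) I = 7.35·e^(−0.0623·2/12) + 5.21·e^(−0.0623·6/12) = 12.3243
Fair forward F* = (S − I)·e^(rT) = (304.22 − 12.3243)·e^0.051917 = 291.8957 × 1.053288 = 307.4502
Market ₹298.33 < fair 307.4502: forward underpriced → reverse cash-and-carry (short the stock, invest proceeds at r, pay the dividends, go long the forward).
Profit at T = |F_mkt − F*| = |298.33 − 307.4502| = ₹9.12 per share

₹9.12 per share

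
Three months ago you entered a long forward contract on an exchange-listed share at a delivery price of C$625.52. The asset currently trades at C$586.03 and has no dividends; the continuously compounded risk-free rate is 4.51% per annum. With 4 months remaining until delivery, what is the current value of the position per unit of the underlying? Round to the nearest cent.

-C$30.16

Current fair forward for the remaining 4 months: F = S·e^(r·T), r = 0.0451
F = 586.03 · e^(0.0451 × 4/12) = 586.03 × 1.015147 = 594.9066
Value of long forward = (F − K)·e^(−rT) = (594.9066 − 625.52) · e^(−0.0451·4/12)
= -30.6134 × 0.985079 = -30.16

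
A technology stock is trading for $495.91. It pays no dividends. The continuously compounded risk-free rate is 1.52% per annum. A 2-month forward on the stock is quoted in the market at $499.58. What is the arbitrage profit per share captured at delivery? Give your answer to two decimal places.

$2.41 per share

Fair forward: F* = S·e^(carry·T), with carry = r = 0.0152
F* = 495.91 · e^(0.0152 × 2/12) = 495.91 · e^0.002533 = 495.91 × 1.002536 = $497.1676
Market $499.58 > fair $497.1676: forward overpriced → cash-and-carry (buy spot, short the forward).
At maturity, profit = |F_mkt − F*| = |499.58 − 497.1676| = $2.41 per share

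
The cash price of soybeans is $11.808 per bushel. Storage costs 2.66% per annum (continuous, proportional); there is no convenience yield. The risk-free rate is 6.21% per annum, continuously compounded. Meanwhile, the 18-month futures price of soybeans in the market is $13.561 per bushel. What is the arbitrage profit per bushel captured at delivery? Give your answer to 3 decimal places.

$0.073 per bushel

Fair futures: F* = S·e^(carry·T), with carry = (r + u) = 0.0621 + 0.0266 = 0.0887
F* = 11.808 · e^(0.0887 × 18/12) = 11.808 · e^0.133050 = 11.808 × 1.142307 = $13.4884
Market $13.561 > fair $13.4884: forward overpriced → cash-and-carry (buy spot, short the forward).
At maturity, profit = |F_mkt − F*| = |13.561 − 13.4884| = $0.073 per bushel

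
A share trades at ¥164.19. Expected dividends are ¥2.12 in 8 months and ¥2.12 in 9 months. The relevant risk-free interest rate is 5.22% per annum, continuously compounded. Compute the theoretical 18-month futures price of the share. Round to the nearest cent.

¥173.14

PV(dividends) I = 2.12·e^(−0.0522·8/12) + 2.12·e^(−0.0522·9/12)
I = 2.0475 + 2.0386 = 4.0861
F = (S − I)·e^(rT) = (164.19 − 4.0861) · e^(0.0522·18/12)
= 160.1039 · e^0.078300 = 160.1039 × 1.081447 = ¥173.14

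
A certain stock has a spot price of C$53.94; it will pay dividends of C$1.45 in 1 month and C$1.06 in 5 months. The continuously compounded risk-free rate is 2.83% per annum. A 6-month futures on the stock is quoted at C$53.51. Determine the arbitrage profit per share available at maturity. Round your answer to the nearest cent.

PV(dividends) I = 1.45·e^(−0.0283·1/12) + 1.06·e^(−0.0283·5/12) = 2.4942
Fair futures F* = (S − I)·e^(rT) = (53.94 − 2.4942)·e^0.014150 = 51.4458 × 1.014251 = 52.1790
Market C$53.51 > fair 52.1790: forward overpriced → cash-and-carry (borrow at r, buy the stock and collect the dividends, short the forward).
Profit at T = |F_mkt − F*| = |53.51 − 52.1790| = C$1.33 per share

C$1.33 per share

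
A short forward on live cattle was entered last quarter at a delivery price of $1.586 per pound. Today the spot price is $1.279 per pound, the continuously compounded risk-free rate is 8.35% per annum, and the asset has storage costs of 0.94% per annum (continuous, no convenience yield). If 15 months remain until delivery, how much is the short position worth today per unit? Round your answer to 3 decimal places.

$0.135 per pound

Current fair forward for the remaining 15 months: F = S·e^((r + u)·T), (r + u) = 0.0835 + 0.0094 = 0.0929
F = 1.279 · e^(0.0929 × 15/12) = 1.279 × 1.123136 = 1.4365
Value of long forward = (F − K)·e^(−rT) = (1.4365 − 1.586) · e^(−0.0835·15/12)
= -0.1495 × 0.900887 = -0.135
Short position value = −(long value) = $0.135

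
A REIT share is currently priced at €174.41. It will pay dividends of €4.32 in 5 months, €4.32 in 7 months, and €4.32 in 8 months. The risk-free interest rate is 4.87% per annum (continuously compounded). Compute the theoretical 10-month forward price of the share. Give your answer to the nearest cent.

€168.50

PV(dividends) I = 4.32·e^(−0.0487·5/12) + 4.32·e^(−0.0487·7/12) + 4.32·e^(−0.0487·8/12)
I = 4.2332 + 4.1990 + 4.1820 = 12.6142
F = (S − I)·e^(rT) = (174.41 − 12.6142) · e^(0.0487·10/12)
= 161.7958 · e^0.040583 = 161.7958 × 1.041418 = €168.50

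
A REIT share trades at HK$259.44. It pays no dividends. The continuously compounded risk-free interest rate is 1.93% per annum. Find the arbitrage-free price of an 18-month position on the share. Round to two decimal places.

F = S·e^(rT) = 259.44 · e^(0.0193 × 18/12)
= 259.44 · e^0.028950 = 259.44 × 1.029373
F = HK$267.06

HK$267.06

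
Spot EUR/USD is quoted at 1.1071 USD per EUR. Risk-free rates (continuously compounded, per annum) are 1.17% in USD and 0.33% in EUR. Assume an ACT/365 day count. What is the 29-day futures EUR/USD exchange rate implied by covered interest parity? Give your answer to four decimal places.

F = S·e^((r_USD − r_EUR)T) = 1.1071 · e^((0.0117 − 0.0033) × 29/365)
= 1.1071 · e^0.000667 = 1.1071 × 1.000667
F = 1.1078 USD per EUR

1.1078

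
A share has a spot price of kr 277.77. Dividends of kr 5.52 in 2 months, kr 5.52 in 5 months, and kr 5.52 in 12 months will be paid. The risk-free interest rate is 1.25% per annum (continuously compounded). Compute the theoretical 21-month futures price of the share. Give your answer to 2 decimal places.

kr 267.10

PV(dividends) I = 5.52·e^(−0.0125·2/12) + 5.52·e^(−0.0125·5/12) + 5.52·e^(−0.0125·12/12)
I = 5.5085 + 5.4913 + 5.4514 = 16.4512
F = (S − I)·e^(rT) = (277.77 − 16.4512) · e^(0.0125·21/12)
= 261.3188 · e^0.021875 = 261.3188 × 1.022116 = kr 267.10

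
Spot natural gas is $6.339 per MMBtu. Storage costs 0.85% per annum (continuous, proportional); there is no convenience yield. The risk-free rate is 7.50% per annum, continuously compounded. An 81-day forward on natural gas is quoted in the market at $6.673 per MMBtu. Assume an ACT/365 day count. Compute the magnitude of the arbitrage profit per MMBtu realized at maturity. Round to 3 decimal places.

$0.215 per MMBtu

Fair forward: F* = S·e^(carry·T), with carry = (r + u) = 0.0750 + 0.0085 = 0.0835
F* = 6.339 · e^(0.0835 × 81/365) = 6.339 · e^0.018530 = 6.339 × 1.018703 = $6.4576
Market $6.673 > fair $6.4576: forward overpriced → cash-and-carry (buy spot, short the forward).
At maturity, profit = |F_mkt − F*| = |6.673 − 6.4576| = $0.215 per MMBtu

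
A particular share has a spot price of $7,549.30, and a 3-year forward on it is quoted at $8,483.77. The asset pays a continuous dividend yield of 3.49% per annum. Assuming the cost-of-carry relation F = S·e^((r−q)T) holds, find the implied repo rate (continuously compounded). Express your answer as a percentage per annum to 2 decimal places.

From F = S·e^((r−q)T): (r − q) = ln(F/S)/T
ln(8483.77/7549.30) = ln(1.123782) = 0.116700
(r − q) = 0.116700 / (3) = 0.038900
r = ln(F/S)/T + q = 0.038900 + 0.0349 = 0.073800
r = 7.38%

7.38%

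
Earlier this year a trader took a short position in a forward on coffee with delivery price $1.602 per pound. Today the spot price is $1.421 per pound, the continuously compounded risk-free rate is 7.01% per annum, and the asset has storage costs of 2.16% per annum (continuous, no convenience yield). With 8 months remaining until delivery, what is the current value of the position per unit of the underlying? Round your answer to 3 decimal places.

$0.087 per pound

Current fair forward for the remaining 8 months: F = S·e^((r + u)·T), (r + u) = 0.0701 + 0.0216 = 0.0917
F = 1.421 · e^(0.0917 × 8/12) = 1.421 × 1.063041 = 1.5106
Value of long forward = (F − K)·e^(−rT) = (1.5106 − 1.602) · e^(−0.0701·8/12)
= -0.0914 × 0.954342 = -0.087
Short position value = −(long value) = $0.087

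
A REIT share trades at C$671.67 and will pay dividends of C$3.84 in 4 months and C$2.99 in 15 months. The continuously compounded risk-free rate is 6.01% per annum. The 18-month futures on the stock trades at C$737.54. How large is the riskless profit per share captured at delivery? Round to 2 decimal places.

C$9.66 per share

PV(dividends) I = 3.84·e^(−0.0601·4/12) + 2.99·e^(−0.0601·15/12) = 6.5374
Fair futures F* = (S − I)·e^(rT) = (671.67 − 6.5374)·e^0.090150 = 665.1326 × 1.094338 = 727.8799
Market C$737.54 > fair 727.8799: forward overpriced → cash-and-carry (borrow at r, buy the stock and collect the dividends, short the forward).
Profit at T = |F_mkt − F*| = |737.54 − 727.8799| = C$9.66 per share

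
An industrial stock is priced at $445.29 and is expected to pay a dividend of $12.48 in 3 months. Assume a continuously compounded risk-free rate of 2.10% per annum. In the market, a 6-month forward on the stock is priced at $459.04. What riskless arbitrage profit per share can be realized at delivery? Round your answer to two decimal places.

PV(dividends) I = 12.48·e^(−0.0210·3/12) = 12.4147
Fair forward F* = (S − I)·e^(rT) = (445.29 − 12.4147)·e^0.010500 = 432.8753 × 1.010555 = 437.4443
Market $459.04 > fair 437.4443: forward overpriced → cash-and-carry (borrow at r, buy the stock and collect the dividends, short the forward).
Profit at T = |F_mkt − F*| = |459.04 − 437.4443| = $21.60 per share

$21.60 per share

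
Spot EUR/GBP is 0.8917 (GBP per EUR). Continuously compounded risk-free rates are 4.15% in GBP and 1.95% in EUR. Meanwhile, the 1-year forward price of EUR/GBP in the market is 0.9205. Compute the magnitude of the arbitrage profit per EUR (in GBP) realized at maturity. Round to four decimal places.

Fair forward: F* = S·e^(carry·T), with carry = (r_GBP − r_EUR) = 0.0415 − 0.0195 = 0.0220
F* = 0.8917 · e^(0.0220 × 12/12) = 0.8917 · e^0.022000 = 0.8917 × 1.022244 = 0.9115
Market 0.9205 > fair 0.9115: forward overpriced → cash-and-carry (buy spot, short the forward).
At maturity, profit = |F_mkt − F*| = |0.9205 − 0.9115| = 0.0090 per EUR (in GBP)

0.0090 per EUR (in GBP)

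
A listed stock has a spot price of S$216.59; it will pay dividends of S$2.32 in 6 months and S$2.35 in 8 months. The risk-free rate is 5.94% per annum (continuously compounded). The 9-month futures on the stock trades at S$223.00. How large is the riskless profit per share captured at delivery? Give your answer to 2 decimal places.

PV(dividends) I = 2.32·e^(−0.0594·6/12) + 2.35·e^(−0.0594·8/12) = 4.5109
Fair futures F* = (S − I)·e^(rT) = (216.59 − 4.5109)·e^0.044550 = 212.0791 × 1.045557 = 221.7408
Market S$223.00 > fair 221.7408: forward overpriced → cash-and-carry (borrow at r, buy the stock and collect the dividends, short the forward).
Profit at T = |F_mkt − F*| = |223.00 − 221.7408| = S$1.26 per share

S$1.26 per share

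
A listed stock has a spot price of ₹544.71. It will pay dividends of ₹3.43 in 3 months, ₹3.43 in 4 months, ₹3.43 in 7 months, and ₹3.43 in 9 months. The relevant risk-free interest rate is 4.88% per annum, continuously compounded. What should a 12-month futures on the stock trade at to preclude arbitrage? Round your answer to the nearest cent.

PV(dividends) I = 3.43·e^(−0.0488·3/12) + 3.43·e^(−0.0488·4/12) + 3.43·e^(−0.0488·7/12) + 3.43·e^(−0.0488·9/12)
I = 3.3884 + 3.3747 + 3.3337 + 3.3067 = 13.4035
F = (S − I)·e^(rT) = (544.71 − 13.4035) · e^(0.0488·12/12)
= 531.3065 · e^0.048800 = 531.3065 × 1.050010 = ₹557.88

₹557.88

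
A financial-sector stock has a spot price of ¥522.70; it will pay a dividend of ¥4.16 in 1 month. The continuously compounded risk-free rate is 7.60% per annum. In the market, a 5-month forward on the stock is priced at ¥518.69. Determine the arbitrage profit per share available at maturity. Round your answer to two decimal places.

¥16.56 per share

PV(dividends) I = 4.16·e^(−0.0760·1/12) = 4.1337
Fair forward F* = (S − I)·e^(rT) = (522.70 − 4.1337)·e^0.031667 = 518.5663 × 1.032174 = 535.2507
Market ¥518.69 < fair 535.2507: forward underpriced → reverse cash-and-carry (short the stock, invest proceeds at r, pay the dividends, go long the forward).
Profit at T = |F_mkt − F*| = |518.69 − 535.2507| = ¥16.56 per share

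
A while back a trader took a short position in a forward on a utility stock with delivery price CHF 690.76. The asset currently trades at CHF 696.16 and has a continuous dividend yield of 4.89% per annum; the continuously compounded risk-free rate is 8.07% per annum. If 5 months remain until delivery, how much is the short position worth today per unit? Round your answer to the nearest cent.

Current fair forward for the remaining 5 months: F = S·e^((r − q)·T), (r − q) = 0.0807 − 0.0489 = 0.0318
F = 696.16 · e^(0.0318 × 5/12) = 696.16 × 1.013338 = 705.4454
Value of long forward = (F − K)·e^(−rT) = (705.4454 − 690.76) · e^(−0.0807·5/12)
= 14.6854 × 0.966934 = 14.20
Short position value = −(long value) = -CHF 14.20

-CHF 14.20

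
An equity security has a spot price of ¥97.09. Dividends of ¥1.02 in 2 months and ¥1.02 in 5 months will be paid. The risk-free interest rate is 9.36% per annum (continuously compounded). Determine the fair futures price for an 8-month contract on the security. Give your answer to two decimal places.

¥101.23

PV(dividends) I = 1.02·e^(−0.0936·2/12) + 1.02·e^(−0.0936·5/12)
I = 1.0042 + 0.9810 = 1.9852
F = (S − I)·e^(rT) = (97.09 − 1.9852) · e^(0.0936·8/12)
= 95.1048 · e^0.062400 = 95.1048 × 1.064388 = ¥101.23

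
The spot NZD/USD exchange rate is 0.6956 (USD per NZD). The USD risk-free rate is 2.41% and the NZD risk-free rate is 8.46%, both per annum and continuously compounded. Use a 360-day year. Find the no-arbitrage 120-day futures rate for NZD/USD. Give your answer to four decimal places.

0.6817

F = S·e^((r_USD − r_NZD)T) = 0.6956 · e^((0.0241 − 0.0846) × 120/360)
= 0.6956 · e^-0.020167 = 0.6956 × 0.980035
F = 0.6817 USD per NZD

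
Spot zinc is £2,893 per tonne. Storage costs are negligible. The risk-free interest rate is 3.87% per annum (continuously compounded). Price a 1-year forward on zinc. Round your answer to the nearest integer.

£3,007 per tonne

F = S·e^(rT) = 2893 · e^(0.0387 × 1) = 2893 · e^0.038700
= 2893 × 1.039459 = £3,007 per tonne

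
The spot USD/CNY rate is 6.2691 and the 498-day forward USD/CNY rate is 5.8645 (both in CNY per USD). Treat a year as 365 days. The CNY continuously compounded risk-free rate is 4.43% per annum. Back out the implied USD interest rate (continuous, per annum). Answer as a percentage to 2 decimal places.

9.32%

F = S·e^((r_CNY − r_USD)T) ⇒ r_USD = r_CNY − ln(F/S)/T
ln(5.8645/6.2691) = -0.066716; /(498/365) = -0.048898
r_USD = 0.0443 + 0.048898 = 0.093198
r_USD = 9.32%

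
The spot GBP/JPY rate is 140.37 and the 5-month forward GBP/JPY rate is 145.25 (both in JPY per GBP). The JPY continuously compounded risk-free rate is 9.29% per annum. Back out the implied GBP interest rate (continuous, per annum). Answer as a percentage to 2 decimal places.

1.09%

F = S·e^((r_JPY − r_GBP)T) ⇒ r_GBP = r_JPY − ln(F/S)/T
ln(145.25/140.37) = 0.034175; /(5/12) = 0.082020
r_GBP = 0.0929 − 0.082020 = 0.010880
r_GBP = 1.09%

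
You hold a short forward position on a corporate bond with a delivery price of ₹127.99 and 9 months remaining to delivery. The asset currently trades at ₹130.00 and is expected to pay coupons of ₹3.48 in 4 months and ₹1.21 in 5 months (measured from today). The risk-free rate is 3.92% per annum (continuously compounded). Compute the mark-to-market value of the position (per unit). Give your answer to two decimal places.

-₹1.09

PV(remaining coupons) I = 3.48·e^(−0.0392·4/12) + 1.21·e^(−0.0392·5/12) = 4.6252
Current forward F = (S − I)·e^(rT) = (130.00 − 4.6252)·e^(0.0392·9/12) = 125.3748 × 1.029836 = 129.1155
Value (long) = (F − K)·e^(−rT) = (129.1155 − 127.99) × 0.971028 = 1.0929
Short position value = −(long value) = -₹1.09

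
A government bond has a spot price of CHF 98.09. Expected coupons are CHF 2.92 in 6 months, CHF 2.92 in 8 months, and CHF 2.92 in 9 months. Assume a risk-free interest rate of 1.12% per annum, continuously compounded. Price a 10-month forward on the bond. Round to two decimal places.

PV(coupons) I = 2.92·e^(−0.0112·6/12) + 2.92·e^(−0.0112·8/12) + 2.92·e^(−0.0112·9/12)
I = 2.9037 + 2.8983 + 2.8956 = 8.6976
F = (S − I)·e^(rT) = (98.09 − 8.6976) · e^(0.0112·10/12)
= 89.3924 · e^0.009333 = 89.3924 × 1.009377 = CHF 90.23

CHF 90.23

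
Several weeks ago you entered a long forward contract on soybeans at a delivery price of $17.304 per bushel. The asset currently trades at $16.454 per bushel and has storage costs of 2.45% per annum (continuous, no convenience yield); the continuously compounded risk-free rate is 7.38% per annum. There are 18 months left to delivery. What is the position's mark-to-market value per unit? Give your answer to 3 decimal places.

$1.579 per bushel

Current fair forward for the remaining 18 months: F = S·e^((r + u)·T), (r + u) = 0.0738 + 0.0245 = 0.0983
F = 16.454 · e^(0.0983 × 18/12) = 16.454 × 1.158875 = 19.0681
Value of long forward = (F − K)·e^(−rT) = (19.0681 − 17.304) · e^(−0.0738·18/12)
= 1.7641 × 0.895207 = 1.579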